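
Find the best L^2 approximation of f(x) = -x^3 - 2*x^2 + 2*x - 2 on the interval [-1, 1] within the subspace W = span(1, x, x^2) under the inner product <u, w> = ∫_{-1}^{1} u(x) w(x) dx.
g(x) = -2*x^2 + 7*x/5 - 2

The best approximation g ∈ W is the orthogonal projection of f onto W. Writing g = a_0 + a_1 x + a_2 x^2, the coefficients solve the normal equations G · a = b where
  G_{ij} = <φ_i, φ_j> and b_i = <f, φ_i>, with φ_0 = 1, φ_1 = x, φ_2 = x^2.
G =
  [2, 0, 2/3]
  [0, 2/3, 0]
  [2/3, 0, 2/5],
b = (-16/3, 14/15, -32/15).
Solving gives a_0 = -2, a_1 = 7/5, a_2 = -2, so
  g(x) = -2*x^2 + 7*x/5 - 2.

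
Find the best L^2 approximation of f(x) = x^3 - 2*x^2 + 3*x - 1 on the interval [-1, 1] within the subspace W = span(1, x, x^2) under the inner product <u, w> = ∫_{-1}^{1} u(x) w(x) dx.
g(x) = -2*x^2 + 18*x/5 - 1

The best approximation g ∈ W is the orthogonal projection of f onto W. Writing g = a_0 + a_1 x + a_2 x^2, the coefficients solve the normal equations G · a = b where
  G_{ij} = <φ_i, φ_j> and b_i = <f, φ_i>, with φ_0 = 1, φ_1 = x, φ_2 = x^2.
G =
  [2, 0, 2/3]
  [0, 2/3, 0]
  [2/3, 0, 2/5],
b = (-10/3, 12/5, -22/15).
Solving gives a_0 = -1, a_1 = 18/5, a_2 = -2, so
  g(x) = -2*x^2 + 18*x/5 - 1.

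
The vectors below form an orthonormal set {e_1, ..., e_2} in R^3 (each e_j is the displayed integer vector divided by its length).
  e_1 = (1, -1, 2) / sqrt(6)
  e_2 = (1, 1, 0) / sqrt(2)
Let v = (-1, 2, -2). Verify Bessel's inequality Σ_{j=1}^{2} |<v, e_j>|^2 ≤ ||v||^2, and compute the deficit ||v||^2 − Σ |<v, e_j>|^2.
Σ |<v, e_j>|^2 = 26/3; ||v||^2 = 9; deficit = 1/3

Write each e_j = u_j / sqrt(<u_j, u_j>) where u_j is the displayed integer vector. Then <v, e_j> = <v, u_j> / sqrt(<u_j, u_j>), so |<v, e_j>|^2 = <v, u_j>^2 / <u_j, u_j>.
Coefficients: <v, e_1> = -7/sqrt(6), <v, e_2> = 1/sqrt(2).
Square and sum: Σ |<v, e_j>|^2 = 26/3.
Compute ||v||^2 = v·v = 9.
Deficit = 9 − 26/3 = 1/3 ≥ 0, confirming Bessel's inequality. (The deficit equals ||v − Σ <v,e_j> e_j||^2, the squared distance from v to span{e_j}.)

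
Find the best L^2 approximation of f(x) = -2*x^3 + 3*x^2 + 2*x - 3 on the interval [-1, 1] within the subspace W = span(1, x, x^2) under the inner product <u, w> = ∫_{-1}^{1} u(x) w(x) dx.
g(x) = 3*x^2 + 4*x/5 - 3

The best approximation g ∈ W is the orthogonal projection of f onto W. Writing g = a_0 + a_1 x + a_2 x^2, the coefficients solve the normal equations G · a = b where
  G_{ij} = <φ_i, φ_j> and b_i = <f, φ_i>, with φ_0 = 1, φ_1 = x, φ_2 = x^2.
G =
  [2, 0, 2/3]
  [0, 2/3, 0]
  [2/3, 0, 2/5],
b = (-4, 8/15, -4/5).
Solving gives a_0 = -3, a_1 = 4/5, a_2 = 3, so
  g(x) = 3*x^2 + 4*x/5 - 3.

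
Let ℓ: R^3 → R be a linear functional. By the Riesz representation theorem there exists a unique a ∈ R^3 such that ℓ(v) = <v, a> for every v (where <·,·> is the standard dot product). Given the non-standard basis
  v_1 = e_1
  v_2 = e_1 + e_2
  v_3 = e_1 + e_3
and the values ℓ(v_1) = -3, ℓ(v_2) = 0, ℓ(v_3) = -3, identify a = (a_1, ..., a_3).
a = (-3, 3, 0)

Write a = (a_1, ..., a_3) in the standard basis. For each basis vector v_i, ℓ(v_i) = <v_i, a> is a linear equation in the a_j's. Collect the n equations into a matrix system V a = ℓ, where row i of V is v_i (expressed in the standard basis). Since V is invertible (lower-triangular with 1s on the diagonal, up to permutation), solve by back-substitution:
  V =
[[1, 0, 0],
 [1, 1, 0],
 [1, 0, 1]]
  V a = (-3, 0, -3)
Solving gives a = (-3, 3, 0).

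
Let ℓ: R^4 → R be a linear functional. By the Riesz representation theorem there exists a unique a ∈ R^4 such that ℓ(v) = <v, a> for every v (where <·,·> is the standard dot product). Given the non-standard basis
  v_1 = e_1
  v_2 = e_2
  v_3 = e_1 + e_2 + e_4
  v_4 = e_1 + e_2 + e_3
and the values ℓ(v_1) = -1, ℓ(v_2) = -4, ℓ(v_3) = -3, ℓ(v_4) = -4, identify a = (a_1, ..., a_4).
a = (-1, -4, 1, 2)

Write a = (a_1, ..., a_4) in the standard basis. For each basis vector v_i, ℓ(v_i) = <v_i, a> is a linear equation in the a_j's. Collect the n equations into a matrix system V a = ℓ, where row i of V is v_i (expressed in the standard basis). Since V is invertible (lower-triangular with 1s on the diagonal, up to permutation), solve by back-substitution:
  V =
[[1, 0, 0, 0],
 [0, 1, 0, 0],
 [1, 1, 0, 1],
 [1, 1, 1, 0]]
  V a = (-1, -4, -3, -4)
Solving gives a = (-1, -4, 1, 2).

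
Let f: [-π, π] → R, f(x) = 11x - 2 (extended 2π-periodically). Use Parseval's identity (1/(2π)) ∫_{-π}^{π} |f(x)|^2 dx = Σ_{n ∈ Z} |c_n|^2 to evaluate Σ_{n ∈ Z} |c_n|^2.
Σ |c_n|^2 = 121π^2/3 + 4

Expand and integrate term by term over [-π, π]:
  ∫ (11x)^2 dx = 121·(2π^3/3); ∫ 2·11·(-2)·x dx = 0 (odd integrand); ∫ (-2)^2 dx = 4·2π.
So (1/(2π)) ∫_{-π}^{π} (11x - 2)^2 dx = 121π^2/3 + 4 = 121π^2/3 + 4.
Parseval ⇒ Σ |c_n|^2 = 121π^2/3 + 4.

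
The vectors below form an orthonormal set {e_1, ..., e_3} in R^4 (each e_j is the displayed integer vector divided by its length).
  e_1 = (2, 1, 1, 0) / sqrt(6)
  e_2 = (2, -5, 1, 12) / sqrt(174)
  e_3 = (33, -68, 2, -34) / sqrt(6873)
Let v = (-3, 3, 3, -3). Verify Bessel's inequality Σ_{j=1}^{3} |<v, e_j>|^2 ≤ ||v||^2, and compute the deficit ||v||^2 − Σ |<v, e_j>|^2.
Σ |<v, e_j>|^2 = 1761/79; ||v||^2 = 36; deficit = 1083/79

Write each e_j = u_j / sqrt(<u_j, u_j>) where u_j is the displayed integer vector. Then <v, e_j> = <v, u_j> / sqrt(<u_j, u_j>), so |<v, e_j>|^2 = <v, u_j>^2 / <u_j, u_j>.
Coefficients: <v, e_1> = 0/sqrt(6), <v, e_2> = -54/sqrt(174), <v, e_3> = -195/sqrt(6873).
Square and sum: Σ |<v, e_j>|^2 = 1761/79.
Compute ||v||^2 = v·v = 36.
Deficit = 36 − 1761/79 = 1083/79 ≥ 0, confirming Bessel's inequality. (The deficit equals ||v − Σ <v,e_j> e_j||^2, the squared distance from v to span{e_j}.)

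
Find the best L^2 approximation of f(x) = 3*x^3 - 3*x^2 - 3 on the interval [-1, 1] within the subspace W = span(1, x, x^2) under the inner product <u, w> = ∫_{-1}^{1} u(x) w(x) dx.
g(x) = -3*x^2 + 9*x/5 - 3

The best approximation g ∈ W is the orthogonal projection of f onto W. Writing g = a_0 + a_1 x + a_2 x^2, the coefficients solve the normal equations G · a = b where
  G_{ij} = <φ_i, φ_j> and b_i = <f, φ_i>, with φ_0 = 1, φ_1 = x, φ_2 = x^2.
G =
  [2, 0, 2/3]
  [0, 2/3, 0]
  [2/3, 0, 2/5],
b = (-8, 6/5, -16/5).
Solving gives a_0 = -3, a_1 = 9/5, a_2 = -3, so
  g(x) = -3*x^2 + 9*x/5 - 3.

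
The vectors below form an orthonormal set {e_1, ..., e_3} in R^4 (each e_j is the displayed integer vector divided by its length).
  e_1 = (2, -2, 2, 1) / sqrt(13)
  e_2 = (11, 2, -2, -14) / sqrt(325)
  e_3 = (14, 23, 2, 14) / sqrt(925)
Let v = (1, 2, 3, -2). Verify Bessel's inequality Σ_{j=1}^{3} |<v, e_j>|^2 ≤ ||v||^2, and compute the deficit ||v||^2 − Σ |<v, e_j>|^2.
Σ |<v, e_j>|^2 = 225/37; ||v||^2 = 18; deficit = 441/37

Write each e_j = u_j / sqrt(<u_j, u_j>) where u_j is the displayed integer vector. Then <v, e_j> = <v, u_j> / sqrt(<u_j, u_j>), so |<v, e_j>|^2 = <v, u_j>^2 / <u_j, u_j>.
Coefficients: <v, e_1> = 2/sqrt(13), <v, e_2> = 37/sqrt(325), <v, e_3> = 38/sqrt(925).
Square and sum: Σ |<v, e_j>|^2 = 225/37.
Compute ||v||^2 = v·v = 18.
Deficit = 18 − 225/37 = 441/37 ≥ 0, confirming Bessel's inequality. (The deficit equals ||v − Σ <v,e_j> e_j||^2, the squared distance from v to span{e_j}.)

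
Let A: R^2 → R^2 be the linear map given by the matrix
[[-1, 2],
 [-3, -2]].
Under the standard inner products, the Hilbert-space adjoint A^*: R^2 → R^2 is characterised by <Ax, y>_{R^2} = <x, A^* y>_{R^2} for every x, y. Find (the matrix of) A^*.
A^* = A^T =
[[-1, -3],
 [2, -2]]

For real matrices with standard dot products, the defining identity <Ax, y> = <x, A^* y> gives (Ax)^T y = x^T (A^*) y, i.e. x^T A^T y = x^T (A^*) y. Since this holds for all x, y, we must have A^* = A^T. Therefore
A^* =
[[-1, -3],
 [2, -2]].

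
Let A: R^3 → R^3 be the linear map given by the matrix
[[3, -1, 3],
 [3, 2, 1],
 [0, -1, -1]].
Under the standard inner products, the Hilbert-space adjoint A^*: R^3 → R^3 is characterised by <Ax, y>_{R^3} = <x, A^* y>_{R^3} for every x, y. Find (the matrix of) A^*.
A^* = A^T =
[[3, 3, 0],
 [-1, 2, -1],
 [3, 1, -1]]

For real matrices with standard dot products, the defining identity <Ax, y> = <x, A^* y> gives (Ax)^T y = x^T (A^*) y, i.e. x^T A^T y = x^T (A^*) y. Since this holds for all x, y, we must have A^* = A^T. Therefore
A^* =
[[3, 3, 0],
 [-1, 2, -1],
 [3, 1, -1]].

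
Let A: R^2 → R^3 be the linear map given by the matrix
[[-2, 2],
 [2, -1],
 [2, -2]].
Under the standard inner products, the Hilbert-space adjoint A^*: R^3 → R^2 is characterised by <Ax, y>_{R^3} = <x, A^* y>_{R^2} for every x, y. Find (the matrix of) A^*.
A^* = A^T =
[[-2, 2, 2],
 [2, -1, -2]]

For real matrices with standard dot products, the defining identity <Ax, y> = <x, A^* y> gives (Ax)^T y = x^T (A^*) y, i.e. x^T A^T y = x^T (A^*) y. Since this holds for all x, y, we must have A^* = A^T. Therefore
A^* =
[[-2, 2, 2],
 [2, -1, -2]].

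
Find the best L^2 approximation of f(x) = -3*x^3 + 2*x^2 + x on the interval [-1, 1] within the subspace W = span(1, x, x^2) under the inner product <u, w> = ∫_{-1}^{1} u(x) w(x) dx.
g(x) = 2*x^2 - 4*x/5

The best approximation g ∈ W is the orthogonal projection of f onto W. Writing g = a_0 + a_1 x + a_2 x^2, the coefficients solve the normal equations G · a = b where
  G_{ij} = <φ_i, φ_j> and b_i = <f, φ_i>, with φ_0 = 1, φ_1 = x, φ_2 = x^2.
G =
  [2, 0, 2/3]
  [0, 2/3, 0]
  [2/3, 0, 2/5],
b = (4/3, -8/15, 4/5).
Solving gives a_0 = 0, a_1 = -4/5, a_2 = 2, so
  g(x) = 2*x^2 - 4*x/5.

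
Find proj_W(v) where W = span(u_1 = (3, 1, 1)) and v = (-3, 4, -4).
proj_W(v) = (-27/11, -9/11, -9/11)

Set up U = [u_1 | ... | u_1] ∈ R^(3×1). The projector onto W = col(U) is P = U (U^T U)^(-1) U^T.
Compute U^T U =
  [11],
and U^T v = (-9).
Solve U^T U · c = U^T v for the coefficients: c = (-9/11). The projection is proj_W(v) = U c.
Check: (v - proj_W(v)) · u_1 = 0  (should be 0).
Result: proj_W(v) = (-27/11, -9/11, -9/11).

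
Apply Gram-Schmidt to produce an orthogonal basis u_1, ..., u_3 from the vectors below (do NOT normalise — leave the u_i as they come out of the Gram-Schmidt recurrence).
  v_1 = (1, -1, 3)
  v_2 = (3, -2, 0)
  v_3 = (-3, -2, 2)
Orthogonal basis:
  u_1 = (1, -1, 3)
  u_2 = (28/11, -17/11, -15/11)
  u_3 = (-102/59, -153/59, -17/59)

Apply the Gram-Schmidt recurrence
  u_1 = v_1
  u_i = v_i − Σ_{j<i} ((v_i · u_j) / (u_j · u_j)) · u_j.

Step by step this gives:
  u_1 = (1, -1, 3)
  u_2 = (28/11, -17/11, -15/11)
  u_3 = (-102/59, -153/59, -17/59)

Orthogonality check:
  u_2 · u_1 = 0 (should be 0)
  u_3 · u_1 = 0 (should be 0)
  u_3 · u_2 = 0 (should be 0)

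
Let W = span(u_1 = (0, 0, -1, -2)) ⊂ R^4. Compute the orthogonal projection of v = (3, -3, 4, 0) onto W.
proj_W(v) = (0, 0, 4/5, 8/5)

Set up U = [u_1 | ... | u_1] ∈ R^(4×1). The projector onto W = col(U) is P = U (U^T U)^(-1) U^T.
Compute U^T U =
  [5],
and U^T v = (-4).
Solve U^T U · c = U^T v for the coefficients: c = (-4/5). The projection is proj_W(v) = U c.
Check: (v - proj_W(v)) · u_1 = 0  (should be 0).
Result: proj_W(v) = (0, 0, 4/5, 8/5).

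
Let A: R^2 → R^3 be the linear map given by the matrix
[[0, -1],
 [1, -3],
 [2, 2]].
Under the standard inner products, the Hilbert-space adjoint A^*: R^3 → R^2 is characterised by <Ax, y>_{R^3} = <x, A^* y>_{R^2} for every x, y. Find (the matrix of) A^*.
A^* = A^T =
[[0, 1, 2],
 [-1, -3, 2]]

For real matrices with standard dot products, the defining identity <Ax, y> = <x, A^* y> gives (Ax)^T y = x^T (A^*) y, i.e. x^T A^T y = x^T (A^*) y. Since this holds for all x, y, we must have A^* = A^T. Therefore
A^* =
[[0, 1, 2],
 [-1, -3, 2]].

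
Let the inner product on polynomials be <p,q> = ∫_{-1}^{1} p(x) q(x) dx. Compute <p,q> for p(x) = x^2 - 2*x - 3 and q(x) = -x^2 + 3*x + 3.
<p,q> = -92/5

Expand the product: p(x)·q(x) = -x^4 + 5*x^3 - 15*x - 9.
∫_{-1}^{1} of each monomial x^k gives [2/(k+1) if k even, 0 if k odd]. Integrating term-by-term (or equivalently evaluating the antiderivative F(x) = -x^5/5 + 5*x^4/4 - 15*x^2/2 - 9*x at the endpoints):
  F(1) − F(−1) = -309/20 − (59/20) = -92/5.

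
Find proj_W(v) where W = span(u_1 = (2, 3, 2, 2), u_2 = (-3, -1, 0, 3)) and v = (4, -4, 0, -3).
proj_W(v) = (679/390, -56/65, -241/195, -1643/390)

Set up U = [u_1 | ... | u_2] ∈ R^(4×2). The projector onto W = col(U) is P = U (U^T U)^(-1) U^T.
Compute U^T U =
  [21, -3]
  [-3, 19],
and U^T v = (-10, -17).
Solve U^T U · c = U^T v for the coefficients: c = (-241/390, -129/130). The projection is proj_W(v) = U c.
Check: (v - proj_W(v)) · u_1 = 0  (should be 0).
Check: (v - proj_W(v)) · u_2 = 0  (should be 0).
Result: proj_W(v) = (679/390, -56/65, -241/195, -1643/390).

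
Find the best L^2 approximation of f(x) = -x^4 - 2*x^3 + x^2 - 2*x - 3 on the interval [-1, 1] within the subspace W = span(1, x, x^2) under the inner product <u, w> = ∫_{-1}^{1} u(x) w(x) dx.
g(x) = x^2/7 - 16*x/5 - 102/35

The best approximation g ∈ W is the orthogonal projection of f onto W. Writing g = a_0 + a_1 x + a_2 x^2, the coefficients solve the normal equations G · a = b where
  G_{ij} = <φ_i, φ_j> and b_i = <f, φ_i>, with φ_0 = 1, φ_1 = x, φ_2 = x^2.
G =
  [2, 0, 2/3]
  [0, 2/3, 0]
  [2/3, 0, 2/5],
b = (-86/15, -32/15, -66/35).
Solving gives a_0 = -102/35, a_1 = -16/5, a_2 = 1/7, so
  g(x) = x^2/7 - 16*x/5 - 102/35.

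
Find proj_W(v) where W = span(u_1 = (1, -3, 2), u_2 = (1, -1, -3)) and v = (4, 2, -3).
proj_W(v) = (12/25, 2/5, -91/25)

Set up U = [u_1 | ... | u_2] ∈ R^(3×2). The projector onto W = col(U) is P = U (U^T U)^(-1) U^T.
Compute U^T U =
  [14, -2]
  [-2, 11],
and U^T v = (-8, 11).
Solve U^T U · c = U^T v for the coefficients: c = (-11/25, 23/25). The projection is proj_W(v) = U c.
Check: (v - proj_W(v)) · u_1 = 0  (should be 0).
Check: (v - proj_W(v)) · u_2 = 0  (should be 0).
Result: proj_W(v) = (12/25, 2/5, -91/25).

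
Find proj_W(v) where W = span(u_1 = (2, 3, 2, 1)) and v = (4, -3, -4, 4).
proj_W(v) = (-5/9, -5/6, -5/9, -5/18)

Set up U = [u_1 | ... | u_1] ∈ R^(4×1). The projector onto W = col(U) is P = U (U^T U)^(-1) U^T.
Compute U^T U =
  [18],
and U^T v = (-5).
Solve U^T U · c = U^T v for the coefficients: c = (-5/18). The projection is proj_W(v) = U c.
Check: (v - proj_W(v)) · u_1 = 0  (should be 0).
Result: proj_W(v) = (-5/9, -5/6, -5/9, -5/18).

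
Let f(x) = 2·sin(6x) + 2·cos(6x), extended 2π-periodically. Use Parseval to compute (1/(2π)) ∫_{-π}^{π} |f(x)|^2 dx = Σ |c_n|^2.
Σ |c_n|^2 = 4

Expand |f|^2 and use orthogonality of {sin(nx), cos(mx)} on [-π, π]:
  ∫_{-π}^{π} sin(nx)^2 dx = π, ∫ cos(mx)^2 dx = π, and cross terms integrate to 0.
So ∫_{-π}^{π} f(x)^2 dx = 2^2 · π + 2^2 · π = (4 + 4)π.
Divide by 2π: (4 + 4)/2 = 4.
By Parseval, this equals Σ |c_n|^2.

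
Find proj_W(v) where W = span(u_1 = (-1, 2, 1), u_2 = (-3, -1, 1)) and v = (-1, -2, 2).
proj_W(v) = (-107/62, -47/31, 19/62)

Set up U = [u_1 | ... | u_2] ∈ R^(3×2). The projector onto W = col(U) is P = U (U^T U)^(-1) U^T.
Compute U^T U =
  [6, 2]
  [2, 11],
and U^T v = (-1, 7).
Solve U^T U · c = U^T v for the coefficients: c = (-25/62, 22/31). The projection is proj_W(v) = U c.
Check: (v - proj_W(v)) · u_1 = 0  (should be 0).
Check: (v - proj_W(v)) · u_2 = 0  (should be 0).
Result: proj_W(v) = (-107/62, -47/31, 19/62).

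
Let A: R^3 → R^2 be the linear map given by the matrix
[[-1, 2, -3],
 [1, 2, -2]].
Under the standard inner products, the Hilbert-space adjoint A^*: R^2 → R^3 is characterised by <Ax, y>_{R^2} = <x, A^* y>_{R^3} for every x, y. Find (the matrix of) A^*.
A^* = A^T =
[[-1, 1],
 [2, 2],
 [-3, -2]]

For real matrices with standard dot products, the defining identity <Ax, y> = <x, A^* y> gives (Ax)^T y = x^T (A^*) y, i.e. x^T A^T y = x^T (A^*) y. Since this holds for all x, y, we must have A^* = A^T. Therefore
A^* =
[[-1, 1],
 [2, 2],
 [-3, -2]].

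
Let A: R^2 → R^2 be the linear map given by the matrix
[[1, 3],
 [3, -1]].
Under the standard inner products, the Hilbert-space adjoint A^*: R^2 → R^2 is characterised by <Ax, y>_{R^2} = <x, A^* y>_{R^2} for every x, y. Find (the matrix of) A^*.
A^* = A^T =
[[1, 3],
 [3, -1]]

For real matrices with standard dot products, the defining identity <Ax, y> = <x, A^* y> gives (Ax)^T y = x^T (A^*) y, i.e. x^T A^T y = x^T (A^*) y. Since this holds for all x, y, we must have A^* = A^T. Therefore
A^* =
[[1, 3],
 [3, -1]].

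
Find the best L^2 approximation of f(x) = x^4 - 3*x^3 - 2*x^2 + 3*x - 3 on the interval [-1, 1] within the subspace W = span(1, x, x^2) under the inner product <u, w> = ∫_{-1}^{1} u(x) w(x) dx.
g(x) = -8*x^2/7 + 6*x/5 - 108/35

The best approximation g ∈ W is the orthogonal projection of f onto W. Writing g = a_0 + a_1 x + a_2 x^2, the coefficients solve the normal equations G · a = b where
  G_{ij} = <φ_i, φ_j> and b_i = <f, φ_i>, with φ_0 = 1, φ_1 = x, φ_2 = x^2.
G =
  [2, 0, 2/3]
  [0, 2/3, 0]
  [2/3, 0, 2/5],
b = (-104/15, 4/5, -88/35).
Solving gives a_0 = -108/35, a_1 = 6/5, a_2 = -8/7, so
  g(x) = -8*x^2/7 + 6*x/5 - 108/35.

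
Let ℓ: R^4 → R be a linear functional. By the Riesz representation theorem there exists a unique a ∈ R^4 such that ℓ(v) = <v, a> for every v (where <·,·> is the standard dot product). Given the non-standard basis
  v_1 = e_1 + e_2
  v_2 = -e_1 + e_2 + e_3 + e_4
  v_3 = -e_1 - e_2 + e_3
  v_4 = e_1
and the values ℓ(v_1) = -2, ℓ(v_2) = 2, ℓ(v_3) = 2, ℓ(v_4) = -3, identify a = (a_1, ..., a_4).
a = (-3, 1, 0, -2)

Write a = (a_1, ..., a_4) in the standard basis. For each basis vector v_i, ℓ(v_i) = <v_i, a> is a linear equation in the a_j's. Collect the n equations into a matrix system V a = ℓ, where row i of V is v_i (expressed in the standard basis). Since V is invertible (lower-triangular with 1s on the diagonal, up to permutation), solve by back-substitution:
  V =
[[1, 1, 0, 0],
 [-1, 1, 1, 1],
 [-1, -1, 1, 0],
 [1, 0, 0, 0]]
  V a = (-2, 2, 2, -3)
Solving gives a = (-3, 1, 0, -2).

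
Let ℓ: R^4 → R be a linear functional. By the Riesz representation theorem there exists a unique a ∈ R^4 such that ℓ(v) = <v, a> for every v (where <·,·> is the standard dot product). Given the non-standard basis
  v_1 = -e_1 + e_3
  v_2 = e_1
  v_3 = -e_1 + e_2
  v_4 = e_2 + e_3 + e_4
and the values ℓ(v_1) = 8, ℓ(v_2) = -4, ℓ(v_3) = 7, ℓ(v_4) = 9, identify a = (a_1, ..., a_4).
a = (-4, 3, 4, 2)

Write a = (a_1, ..., a_4) in the standard basis. For each basis vector v_i, ℓ(v_i) = <v_i, a> is a linear equation in the a_j's. Collect the n equations into a matrix system V a = ℓ, where row i of V is v_i (expressed in the standard basis). Since V is invertible (lower-triangular with 1s on the diagonal, up to permutation), solve by back-substitution:
  V =
[[-1, 0, 1, 0],
 [1, 0, 0, 0],
 [-1, 1, 0, 0],
 [0, 1, 1, 1]]
  V a = (8, -4, 7, 9)
Solving gives a = (-4, 3, 4, 2).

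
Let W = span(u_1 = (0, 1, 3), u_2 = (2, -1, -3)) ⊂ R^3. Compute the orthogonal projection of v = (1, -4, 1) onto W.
proj_W(v) = (1, -1/10, -3/10)

Set up U = [u_1 | ... | u_2] ∈ R^(3×2). The projector onto W = col(U) is P = U (U^T U)^(-1) U^T.
Compute U^T U =
  [10, -10]
  [-10, 14],
and U^T v = (-1, 3).
Solve U^T U · c = U^T v for the coefficients: c = (2/5, 1/2). The projection is proj_W(v) = U c.
Check: (v - proj_W(v)) · u_1 = 0  (should be 0).
Check: (v - proj_W(v)) · u_2 = 0  (should be 0).
Result: proj_W(v) = (1, -1/10, -3/10).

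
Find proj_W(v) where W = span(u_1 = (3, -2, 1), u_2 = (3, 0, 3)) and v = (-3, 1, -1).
proj_W(v) = (-8/3, 4/3, -4/3)

Set up U = [u_1 | ... | u_2] ∈ R^(3×2). The projector onto W = col(U) is P = U (U^T U)^(-1) U^T.
Compute U^T U =
  [14, 12]
  [12, 18],
and U^T v = (-12, -12).
Solve U^T U · c = U^T v for the coefficients: c = (-2/3, -2/9). The projection is proj_W(v) = U c.
Check: (v - proj_W(v)) · u_1 = 0  (should be 0).
Check: (v - proj_W(v)) · u_2 = 0  (should be 0).
Result: proj_W(v) = (-8/3, 4/3, -4/3).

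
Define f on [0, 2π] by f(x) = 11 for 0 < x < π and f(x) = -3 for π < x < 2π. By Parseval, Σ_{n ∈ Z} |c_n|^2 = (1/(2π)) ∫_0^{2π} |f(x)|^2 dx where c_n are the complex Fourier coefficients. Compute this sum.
Σ |c_n|^2 = 65

Parseval equates the L^2 energy of f (normalised by 1/(2π)) with the ℓ^2 sum of its Fourier coefficients: (1/(2π)) ∫_0^{2π} |f|^2 = Σ |c_n|^2.
Compute the left side: (1/(2π)) [∫_0^π 11^2 dx + ∫_π^{2π} (-3)^2 dx] = (1/(2π)) · (121π + 9π) = (121 + 9)/2 = 65.
So Σ_{n ∈ Z} |c_n|^2 = 65.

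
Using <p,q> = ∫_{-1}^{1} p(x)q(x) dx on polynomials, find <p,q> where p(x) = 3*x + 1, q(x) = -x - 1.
<p,q> = -4

Expand the product: p(x)·q(x) = -3*x^2 - 4*x - 1.
∫_{-1}^{1} of each monomial x^k gives [2/(k+1) if k even, 0 if k odd]. Integrating term-by-term (or equivalently evaluating the antiderivative F(x) = -x^3 - 2*x^2 - x at the endpoints):
  F(1) − F(−1) = -4 − (0) = -4.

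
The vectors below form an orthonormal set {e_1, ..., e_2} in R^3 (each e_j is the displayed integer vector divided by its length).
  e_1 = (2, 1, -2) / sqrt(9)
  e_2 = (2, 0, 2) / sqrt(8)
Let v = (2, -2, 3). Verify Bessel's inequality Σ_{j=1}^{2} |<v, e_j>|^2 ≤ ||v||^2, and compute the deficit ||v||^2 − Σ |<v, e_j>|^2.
Σ |<v, e_j>|^2 = 257/18; ||v||^2 = 17; deficit = 49/18

Write each e_j = u_j / sqrt(<u_j, u_j>) where u_j is the displayed integer vector. Then <v, e_j> = <v, u_j> / sqrt(<u_j, u_j>), so |<v, e_j>|^2 = <v, u_j>^2 / <u_j, u_j>.
Coefficients: <v, e_1> = -4/sqrt(9), <v, e_2> = 10/sqrt(8).
Square and sum: Σ |<v, e_j>|^2 = 257/18.
Compute ||v||^2 = v·v = 17.
Deficit = 17 − 257/18 = 49/18 ≥ 0, confirming Bessel's inequality. (The deficit equals ||v − Σ <v,e_j> e_j||^2, the squared distance from v to span{e_j}.)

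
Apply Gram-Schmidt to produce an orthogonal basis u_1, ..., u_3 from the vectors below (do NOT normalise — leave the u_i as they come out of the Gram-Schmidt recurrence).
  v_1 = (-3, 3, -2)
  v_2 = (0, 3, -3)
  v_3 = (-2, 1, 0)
Orthogonal basis:
  u_1 = (-3, 3, -2)
  u_2 = (45/22, 21/22, -18/11)
  u_3 = (1/19, 3/19, 3/19)

Apply the Gram-Schmidt recurrence
  u_1 = v_1
  u_i = v_i − Σ_{j<i} ((v_i · u_j) / (u_j · u_j)) · u_j.

Step by step this gives:
  u_1 = (-3, 3, -2)
  u_2 = (45/22, 21/22, -18/11)
  u_3 = (1/19, 3/19, 3/19)

Orthogonality check:
  u_2 · u_1 = 0 (should be 0)
  u_3 · u_1 = 0 (should be 0)
  u_3 · u_2 = 0 (should be 0)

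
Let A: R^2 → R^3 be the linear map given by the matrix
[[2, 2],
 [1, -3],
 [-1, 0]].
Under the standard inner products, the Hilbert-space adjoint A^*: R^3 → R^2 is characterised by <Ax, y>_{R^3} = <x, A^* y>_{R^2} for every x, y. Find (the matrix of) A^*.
A^* = A^T =
[[2, 1, -1],
 [2, -3, 0]]

For real matrices with standard dot products, the defining identity <Ax, y> = <x, A^* y> gives (Ax)^T y = x^T (A^*) y, i.e. x^T A^T y = x^T (A^*) y. Since this holds for all x, y, we must have A^* = A^T. Therefore
A^* =
[[2, 1, -1],
 [2, -3, 0]].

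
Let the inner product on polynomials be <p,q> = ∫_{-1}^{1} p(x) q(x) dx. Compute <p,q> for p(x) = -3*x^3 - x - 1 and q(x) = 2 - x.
<p,q> = -32/15

Expand the product: p(x)·q(x) = 3*x^4 - 6*x^3 + x^2 - x - 2.
∫_{-1}^{1} of each monomial x^k gives [2/(k+1) if k even, 0 if k odd]. Integrating term-by-term (or equivalently evaluating the antiderivative F(x) = 3*x^5/5 - 3*x^4/2 + x^3/3 - x^2/2 - 2*x at the endpoints):
  F(1) − F(−1) = -46/15 − (-14/15) = -32/15.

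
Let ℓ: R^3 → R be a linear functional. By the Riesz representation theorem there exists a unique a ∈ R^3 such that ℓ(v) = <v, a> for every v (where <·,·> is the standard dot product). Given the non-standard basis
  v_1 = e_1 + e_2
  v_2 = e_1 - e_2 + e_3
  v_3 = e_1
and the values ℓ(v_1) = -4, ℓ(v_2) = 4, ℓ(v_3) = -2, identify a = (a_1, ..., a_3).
a = (-2, -2, 4)

Write a = (a_1, ..., a_3) in the standard basis. For each basis vector v_i, ℓ(v_i) = <v_i, a> is a linear equation in the a_j's. Collect the n equations into a matrix system V a = ℓ, where row i of V is v_i (expressed in the standard basis). Since V is invertible (lower-triangular with 1s on the diagonal, up to permutation), solve by back-substitution:
  V =
[[1, 1, 0],
 [1, -1, 1],
 [1, 0, 0]]
  V a = (-4, 4, -2)
Solving gives a = (-2, -2, 4).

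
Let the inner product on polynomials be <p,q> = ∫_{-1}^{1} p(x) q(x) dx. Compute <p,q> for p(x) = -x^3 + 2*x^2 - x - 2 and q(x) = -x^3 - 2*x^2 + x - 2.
<p,q> = 632/105

Expand the product: p(x)·q(x) = x^6 - 4*x^4 + 8*x^3 - x^2 + 4.
∫_{-1}^{1} of each monomial x^k gives [2/(k+1) if k even, 0 if k odd]. Integrating term-by-term (or equivalently evaluating the antiderivative F(x) = x^7/7 - 4*x^5/5 + 2*x^4 - x^3/3 + 4*x at the endpoints):
  F(1) − F(−1) = 526/105 − (-106/105) = 632/105.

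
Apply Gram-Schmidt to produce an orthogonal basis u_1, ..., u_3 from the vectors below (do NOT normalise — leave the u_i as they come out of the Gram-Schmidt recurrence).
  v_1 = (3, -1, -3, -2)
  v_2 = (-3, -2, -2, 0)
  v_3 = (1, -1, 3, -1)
Orthogonal basis:
  u_1 = (3, -1, -3, -2)
  u_2 = (-66/23, -47/23, -49/23, -2/23)
  u_3 = (12/65, -388/195, 334/195, -253/195)

Apply the Gram-Schmidt recurrence
  u_1 = v_1
  u_i = v_i − Σ_{j<i} ((v_i · u_j) / (u_j · u_j)) · u_j.

Step by step this gives:
  u_1 = (3, -1, -3, -2)
  u_2 = (-66/23, -47/23, -49/23, -2/23)
  u_3 = (12/65, -388/195, 334/195, -253/195)

Orthogonality check:
  u_2 · u_1 = 0 (should be 0)
  u_3 · u_1 = 0 (should be 0)
  u_3 · u_2 = 0 (should be 0)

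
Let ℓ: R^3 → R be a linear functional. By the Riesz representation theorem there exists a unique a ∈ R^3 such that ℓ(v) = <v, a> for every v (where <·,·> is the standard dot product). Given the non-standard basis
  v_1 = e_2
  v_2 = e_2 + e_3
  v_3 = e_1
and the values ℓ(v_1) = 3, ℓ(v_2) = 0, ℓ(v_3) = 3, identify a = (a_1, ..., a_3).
a = (3, 3, -3)

Write a = (a_1, ..., a_3) in the standard basis. For each basis vector v_i, ℓ(v_i) = <v_i, a> is a linear equation in the a_j's. Collect the n equations into a matrix system V a = ℓ, where row i of V is v_i (expressed in the standard basis). Since V is invertible (lower-triangular with 1s on the diagonal, up to permutation), solve by back-substitution:
  V =
[[0, 1, 0],
 [0, 1, 1],
 [1, 0, 0]]
  V a = (3, 0, 3)
Solving gives a = (3, 3, -3).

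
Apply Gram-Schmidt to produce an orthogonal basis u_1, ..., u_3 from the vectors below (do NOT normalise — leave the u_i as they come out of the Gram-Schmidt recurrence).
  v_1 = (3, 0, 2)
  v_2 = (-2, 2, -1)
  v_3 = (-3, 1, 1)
Orthogonal basis:
  u_1 = (3, 0, 2)
  u_2 = (-2/13, 2, 3/13)
  u_3 = (-68/53, -17/53, 102/53)

Apply the Gram-Schmidt recurrence
  u_1 = v_1
  u_i = v_i − Σ_{j<i} ((v_i · u_j) / (u_j · u_j)) · u_j.

Step by step this gives:
  u_1 = (3, 0, 2)
  u_2 = (-2/13, 2, 3/13)
  u_3 = (-68/53, -17/53, 102/53)

Orthogonality check:
  u_2 · u_1 = 0 (should be 0)
  u_3 · u_1 = 0 (should be 0)
  u_3 · u_2 = 0 (should be 0)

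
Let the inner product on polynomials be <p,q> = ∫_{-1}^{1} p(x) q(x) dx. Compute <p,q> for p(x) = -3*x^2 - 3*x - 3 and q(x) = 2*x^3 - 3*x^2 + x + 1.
<p,q> = -14/5

Expand the product: p(x)·q(x) = -6*x^5 + 3*x^4 + 3*x^2 - 6*x - 3.
∫_{-1}^{1} of each monomial x^k gives [2/(k+1) if k even, 0 if k odd]. Integrating term-by-term (or equivalently evaluating the antiderivative F(x) = -x^6 + 3*x^5/5 + x^3 - 3*x^2 - 3*x at the endpoints):
  F(1) − F(−1) = -27/5 − (-13/5) = -14/5.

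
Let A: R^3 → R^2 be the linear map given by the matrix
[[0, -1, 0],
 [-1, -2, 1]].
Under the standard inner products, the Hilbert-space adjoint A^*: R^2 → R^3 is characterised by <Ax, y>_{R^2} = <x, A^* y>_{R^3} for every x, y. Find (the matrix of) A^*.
A^* = A^T =
[[0, -1],
 [-1, -2],
 [0, 1]]

For real matrices with standard dot products, the defining identity <Ax, y> = <x, A^* y> gives (Ax)^T y = x^T (A^*) y, i.e. x^T A^T y = x^T (A^*) y. Since this holds for all x, y, we must have A^* = A^T. Therefore
A^* =
[[0, -1],
 [-1, -2],
 [0, 1]].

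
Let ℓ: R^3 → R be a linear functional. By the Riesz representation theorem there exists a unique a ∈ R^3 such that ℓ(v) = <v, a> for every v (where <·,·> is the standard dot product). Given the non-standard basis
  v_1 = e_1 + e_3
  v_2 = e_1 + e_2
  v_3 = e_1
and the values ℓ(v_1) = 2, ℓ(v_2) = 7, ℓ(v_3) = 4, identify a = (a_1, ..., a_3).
a = (4, 3, -2)

Write a = (a_1, ..., a_3) in the standard basis. For each basis vector v_i, ℓ(v_i) = <v_i, a> is a linear equation in the a_j's. Collect the n equations into a matrix system V a = ℓ, where row i of V is v_i (expressed in the standard basis). Since V is invertible (lower-triangular with 1s on the diagonal, up to permutation), solve by back-substitution:
  V =
[[1, 0, 1],
 [1, 1, 0],
 [1, 0, 0]]
  V a = (2, 7, 4)
Solving gives a = (4, 3, -2).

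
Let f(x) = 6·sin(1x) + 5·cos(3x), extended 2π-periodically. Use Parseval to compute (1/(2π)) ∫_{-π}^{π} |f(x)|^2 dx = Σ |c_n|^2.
Σ |c_n|^2 = 61/2

Expand |f|^2 and use orthogonality of {sin(nx), cos(mx)} on [-π, π]:
  ∫_{-π}^{π} sin(nx)^2 dx = π, ∫ cos(mx)^2 dx = π, and cross terms integrate to 0.
So ∫_{-π}^{π} f(x)^2 dx = 6^2 · π + 5^2 · π = (36 + 25)π.
Divide by 2π: (36 + 25)/2 = 61/2.
By Parseval, this equals Σ |c_n|^2.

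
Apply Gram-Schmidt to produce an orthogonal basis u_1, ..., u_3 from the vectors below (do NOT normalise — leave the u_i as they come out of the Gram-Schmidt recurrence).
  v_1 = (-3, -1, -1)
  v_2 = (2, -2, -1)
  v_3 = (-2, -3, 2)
Orthogonal basis:
  u_1 = (-3, -1, -1)
  u_2 = (13/11, -25/11, -14/11)
  u_3 = (-11/30, -11/6, 44/15)

Apply the Gram-Schmidt recurrence
  u_1 = v_1
  u_i = v_i − Σ_{j<i} ((v_i · u_j) / (u_j · u_j)) · u_j.

Step by step this gives:
  u_1 = (-3, -1, -1)
  u_2 = (13/11, -25/11, -14/11)
  u_3 = (-11/30, -11/6, 44/15)

Orthogonality check:
  u_2 · u_1 = 0 (should be 0)
  u_3 · u_1 = 0 (should be 0)
  u_3 · u_2 = 0 (should be 0)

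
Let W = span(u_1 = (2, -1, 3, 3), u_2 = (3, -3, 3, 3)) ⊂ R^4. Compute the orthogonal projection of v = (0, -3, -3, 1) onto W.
proj_W(v) = (8/11, -29/11, -13/11, -13/11)

Set up U = [u_1 | ... | u_2] ∈ R^(4×2). The projector onto W = col(U) is P = U (U^T U)^(-1) U^T.
Compute U^T U =
  [23, 27]
  [27, 36],
and U^T v = (-3, 3).
Solve U^T U · c = U^T v for the coefficients: c = (-21/11, 50/33). The projection is proj_W(v) = U c.
Check: (v - proj_W(v)) · u_1 = 0  (should be 0).
Check: (v - proj_W(v)) · u_2 = 0  (should be 0).
Result: proj_W(v) = (8/11, -29/11, -13/11, -13/11).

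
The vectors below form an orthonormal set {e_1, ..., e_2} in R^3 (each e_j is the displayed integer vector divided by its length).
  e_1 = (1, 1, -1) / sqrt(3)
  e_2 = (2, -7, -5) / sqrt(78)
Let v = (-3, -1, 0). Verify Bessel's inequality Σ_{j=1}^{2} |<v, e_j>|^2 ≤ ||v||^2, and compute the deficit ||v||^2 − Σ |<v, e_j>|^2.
Σ |<v, e_j>|^2 = 139/26; ||v||^2 = 10; deficit = 121/26

Write each e_j = u_j / sqrt(<u_j, u_j>) where u_j is the displayed integer vector. Then <v, e_j> = <v, u_j> / sqrt(<u_j, u_j>), so |<v, e_j>|^2 = <v, u_j>^2 / <u_j, u_j>.
Coefficients: <v, e_1> = -4/sqrt(3), <v, e_2> = 1/sqrt(78).
Square and sum: Σ |<v, e_j>|^2 = 139/26.
Compute ||v||^2 = v·v = 10.
Deficit = 10 − 139/26 = 121/26 ≥ 0, confirming Bessel's inequality. (The deficit equals ||v − Σ <v,e_j> e_j||^2, the squared distance from v to span{e_j}.)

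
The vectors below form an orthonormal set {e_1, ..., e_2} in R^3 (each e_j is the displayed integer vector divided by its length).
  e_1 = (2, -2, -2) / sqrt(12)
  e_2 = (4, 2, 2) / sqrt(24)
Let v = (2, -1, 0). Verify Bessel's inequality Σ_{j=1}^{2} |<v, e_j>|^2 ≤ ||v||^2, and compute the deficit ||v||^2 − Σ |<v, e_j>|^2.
Σ |<v, e_j>|^2 = 9/2; ||v||^2 = 5; deficit = 1/2

Write each e_j = u_j / sqrt(<u_j, u_j>) where u_j is the displayed integer vector. Then <v, e_j> = <v, u_j> / sqrt(<u_j, u_j>), so |<v, e_j>|^2 = <v, u_j>^2 / <u_j, u_j>.
Coefficients: <v, e_1> = 6/sqrt(12), <v, e_2> = 6/sqrt(24).
Square and sum: Σ |<v, e_j>|^2 = 9/2.
Compute ||v||^2 = v·v = 5.
Deficit = 5 − 9/2 = 1/2 ≥ 0, confirming Bessel's inequality. (The deficit equals ||v − Σ <v,e_j> e_j||^2, the squared distance from v to span{e_j}.)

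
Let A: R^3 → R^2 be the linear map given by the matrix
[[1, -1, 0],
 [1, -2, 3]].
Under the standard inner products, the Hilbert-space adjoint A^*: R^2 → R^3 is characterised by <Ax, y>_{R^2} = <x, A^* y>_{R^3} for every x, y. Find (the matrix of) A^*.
A^* = A^T =
[[1, 1],
 [-1, -2],
 [0, 3]]

For real matrices with standard dot products, the defining identity <Ax, y> = <x, A^* y> gives (Ax)^T y = x^T (A^*) y, i.e. x^T A^T y = x^T (A^*) y. Since this holds for all x, y, we must have A^* = A^T. Therefore
A^* =
[[1, 1],
 [-1, -2],
 [0, 3]].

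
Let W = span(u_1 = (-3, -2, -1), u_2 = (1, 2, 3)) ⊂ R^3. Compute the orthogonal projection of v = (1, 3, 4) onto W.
proj_W(v) = (7/6, 8/3, 25/6)

Set up U = [u_1 | ... | u_2] ∈ R^(3×2). The projector onto W = col(U) is P = U (U^T U)^(-1) U^T.
Compute U^T U =
  [14, -10]
  [-10, 14],
and U^T v = (-13, 19).
Solve U^T U · c = U^T v for the coefficients: c = (1/12, 17/12). The projection is proj_W(v) = U c.
Check: (v - proj_W(v)) · u_1 = 0  (should be 0).
Check: (v - proj_W(v)) · u_2 = 0  (should be 0).
Result: proj_W(v) = (7/6, 8/3, 25/6).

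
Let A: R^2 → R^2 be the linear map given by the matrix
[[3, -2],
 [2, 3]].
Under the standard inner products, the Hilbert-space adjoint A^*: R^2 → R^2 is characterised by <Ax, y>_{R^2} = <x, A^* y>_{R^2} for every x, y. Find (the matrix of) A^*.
A^* = A^T =
[[3, 2],
 [-2, 3]]

For real matrices with standard dot products, the defining identity <Ax, y> = <x, A^* y> gives (Ax)^T y = x^T (A^*) y, i.e. x^T A^T y = x^T (A^*) y. Since this holds for all x, y, we must have A^* = A^T. Therefore
A^* =
[[3, 2],
 [-2, 3]].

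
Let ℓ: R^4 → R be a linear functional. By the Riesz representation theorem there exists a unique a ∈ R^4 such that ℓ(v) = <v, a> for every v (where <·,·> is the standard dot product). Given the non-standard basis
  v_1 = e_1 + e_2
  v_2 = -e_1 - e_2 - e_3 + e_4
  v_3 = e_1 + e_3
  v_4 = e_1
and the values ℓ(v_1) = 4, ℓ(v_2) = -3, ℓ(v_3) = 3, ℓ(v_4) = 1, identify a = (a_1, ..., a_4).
a = (1, 3, 2, 3)

Write a = (a_1, ..., a_4) in the standard basis. For each basis vector v_i, ℓ(v_i) = <v_i, a> is a linear equation in the a_j's. Collect the n equations into a matrix system V a = ℓ, where row i of V is v_i (expressed in the standard basis). Since V is invertible (lower-triangular with 1s on the diagonal, up to permutation), solve by back-substitution:
  V =
[[1, 1, 0, 0],
 [-1, -1, -1, 1],
 [1, 0, 1, 0],
 [1, 0, 0, 0]]
  V a = (4, -3, 3, 1)
Solving gives a = (1, 3, 2, 3).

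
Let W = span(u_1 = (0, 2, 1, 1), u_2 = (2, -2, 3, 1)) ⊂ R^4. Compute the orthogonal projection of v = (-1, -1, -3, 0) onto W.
proj_W(v) = (-1, -2/3, -7/3, -4/3)

Set up U = [u_1 | ... | u_2] ∈ R^(4×2). The projector onto W = col(U) is P = U (U^T U)^(-1) U^T.
Compute U^T U =
  [6, 0]
  [0, 18],
and U^T v = (-5, -9).
Solve U^T U · c = U^T v for the coefficients: c = (-5/6, -1/2). The projection is proj_W(v) = U c.
Check: (v - proj_W(v)) · u_1 = 0  (should be 0).
Check: (v - proj_W(v)) · u_2 = 0  (should be 0).
Result: proj_W(v) = (-1, -2/3, -7/3, -4/3).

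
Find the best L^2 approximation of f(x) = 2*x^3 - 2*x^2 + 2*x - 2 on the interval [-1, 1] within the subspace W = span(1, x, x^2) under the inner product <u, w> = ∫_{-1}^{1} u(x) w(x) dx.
g(x) = -2*x^2 + 16*x/5 - 2

The best approximation g ∈ W is the orthogonal projection of f onto W. Writing g = a_0 + a_1 x + a_2 x^2, the coefficients solve the normal equations G · a = b where
  G_{ij} = <φ_i, φ_j> and b_i = <f, φ_i>, with φ_0 = 1, φ_1 = x, φ_2 = x^2.
G =
  [2, 0, 2/3]
  [0, 2/3, 0]
  [2/3, 0, 2/5],
b = (-16/3, 32/15, -32/15).
Solving gives a_0 = -2, a_1 = 16/5, a_2 = -2, so
  g(x) = -2*x^2 + 16*x/5 - 2.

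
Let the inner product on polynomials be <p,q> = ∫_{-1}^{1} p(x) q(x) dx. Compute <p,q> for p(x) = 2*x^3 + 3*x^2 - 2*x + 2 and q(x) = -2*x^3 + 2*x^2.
<p,q> = 116/21

Expand the product: p(x)·q(x) = -4*x^6 - 2*x^5 + 10*x^4 - 8*x^3 + 4*x^2.
∫_{-1}^{1} of each monomial x^k gives [2/(k+1) if k even, 0 if k odd]. Integrating term-by-term (or equivalently evaluating the antiderivative F(x) = -4*x^7/7 - x^6/3 + 2*x^5 - 2*x^4 + 4*x^3/3 at the endpoints):
  F(1) − F(−1) = 3/7 − (-107/21) = 116/21.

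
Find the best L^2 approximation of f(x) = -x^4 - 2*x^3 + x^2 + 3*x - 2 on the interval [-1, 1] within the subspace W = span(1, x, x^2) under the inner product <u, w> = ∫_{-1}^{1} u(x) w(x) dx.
g(x) = x^2/7 + 9*x/5 - 67/35

The best approximation g ∈ W is the orthogonal projection of f onto W. Writing g = a_0 + a_1 x + a_2 x^2, the coefficients solve the normal equations G · a = b where
  G_{ij} = <φ_i, φ_j> and b_i = <f, φ_i>, with φ_0 = 1, φ_1 = x, φ_2 = x^2.
G =
  [2, 0, 2/3]
  [0, 2/3, 0]
  [2/3, 0, 2/5],
b = (-56/15, 6/5, -128/105).
Solving gives a_0 = -67/35, a_1 = 9/5, a_2 = 1/7, so
  g(x) = x^2/7 + 9*x/5 - 67/35.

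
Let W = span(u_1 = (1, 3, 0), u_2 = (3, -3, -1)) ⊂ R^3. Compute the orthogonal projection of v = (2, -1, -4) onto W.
proj_W(v) = (431/154, -195/154, -62/77)

Set up U = [u_1 | ... | u_2] ∈ R^(3×2). The projector onto W = col(U) is P = U (U^T U)^(-1) U^T.
Compute U^T U =
  [10, -6]
  [-6, 19],
and U^T v = (-1, 13).
Solve U^T U · c = U^T v for the coefficients: c = (59/154, 62/77). The projection is proj_W(v) = U c.
Check: (v - proj_W(v)) · u_1 = 0  (should be 0).
Check: (v - proj_W(v)) · u_2 = 0  (should be 0).
Result: proj_W(v) = (431/154, -195/154, -62/77).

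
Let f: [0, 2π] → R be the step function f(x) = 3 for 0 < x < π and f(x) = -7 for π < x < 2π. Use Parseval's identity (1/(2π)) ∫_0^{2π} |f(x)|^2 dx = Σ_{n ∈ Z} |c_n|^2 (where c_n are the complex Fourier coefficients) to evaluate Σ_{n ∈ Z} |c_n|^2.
Σ |c_n|^2 = 29

Parseval equates the L^2 energy of f (normalised by 1/(2π)) with the ℓ^2 sum of its Fourier coefficients: (1/(2π)) ∫_0^{2π} |f|^2 = Σ |c_n|^2.
Compute the left side: (1/(2π)) [∫_0^π 3^2 dx + ∫_π^{2π} (-7)^2 dx] = (1/(2π)) · (9π + 49π) = (9 + 49)/2 = 29.
So Σ_{n ∈ Z} |c_n|^2 = 29.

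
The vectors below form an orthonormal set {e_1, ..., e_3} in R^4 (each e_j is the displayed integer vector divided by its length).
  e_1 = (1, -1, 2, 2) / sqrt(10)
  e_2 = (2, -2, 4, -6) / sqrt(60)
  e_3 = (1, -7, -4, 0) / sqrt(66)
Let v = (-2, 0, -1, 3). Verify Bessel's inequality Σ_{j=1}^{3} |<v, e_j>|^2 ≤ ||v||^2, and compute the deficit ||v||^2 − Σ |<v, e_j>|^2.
Σ |<v, e_j>|^2 = 129/11; ||v||^2 = 14; deficit = 25/11

Write each e_j = u_j / sqrt(<u_j, u_j>) where u_j is the displayed integer vector. Then <v, e_j> = <v, u_j> / sqrt(<u_j, u_j>), so |<v, e_j>|^2 = <v, u_j>^2 / <u_j, u_j>.
Coefficients: <v, e_1> = 2/sqrt(10), <v, e_2> = -26/sqrt(60), <v, e_3> = 2/sqrt(66).
Square and sum: Σ |<v, e_j>|^2 = 129/11.
Compute ||v||^2 = v·v = 14.
Deficit = 14 − 129/11 = 25/11 ≥ 0, confirming Bessel's inequality. (The deficit equals ||v − Σ <v,e_j> e_j||^2, the squared distance from v to span{e_j}.)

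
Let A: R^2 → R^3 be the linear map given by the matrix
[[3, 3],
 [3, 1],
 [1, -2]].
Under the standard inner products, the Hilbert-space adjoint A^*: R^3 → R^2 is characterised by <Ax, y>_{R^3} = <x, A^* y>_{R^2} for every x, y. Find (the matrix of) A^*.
A^* = A^T =
[[3, 3, 1],
 [3, 1, -2]]

For real matrices with standard dot products, the defining identity <Ax, y> = <x, A^* y> gives (Ax)^T y = x^T (A^*) y, i.e. x^T A^T y = x^T (A^*) y. Since this holds for all x, y, we must have A^* = A^T. Therefore
A^* =
[[3, 3, 1],
 [3, 1, -2]].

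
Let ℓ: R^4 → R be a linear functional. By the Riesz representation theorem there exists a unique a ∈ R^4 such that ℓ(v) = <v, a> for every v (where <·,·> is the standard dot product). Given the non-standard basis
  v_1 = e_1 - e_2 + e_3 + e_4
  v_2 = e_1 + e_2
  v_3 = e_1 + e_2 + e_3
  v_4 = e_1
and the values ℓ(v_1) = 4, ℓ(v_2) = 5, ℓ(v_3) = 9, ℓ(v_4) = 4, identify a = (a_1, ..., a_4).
a = (4, 1, 4, -3)

Write a = (a_1, ..., a_4) in the standard basis. For each basis vector v_i, ℓ(v_i) = <v_i, a> is a linear equation in the a_j's. Collect the n equations into a matrix system V a = ℓ, where row i of V is v_i (expressed in the standard basis). Since V is invertible (lower-triangular with 1s on the diagonal, up to permutation), solve by back-substitution:
  V =
[[1, -1, 1, 1],
 [1, 1, 0, 0],
 [1, 1, 1, 0],
 [1, 0, 0, 0]]
  V a = (4, 5, 9, 4)
Solving gives a = (4, 1, 4, -3).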